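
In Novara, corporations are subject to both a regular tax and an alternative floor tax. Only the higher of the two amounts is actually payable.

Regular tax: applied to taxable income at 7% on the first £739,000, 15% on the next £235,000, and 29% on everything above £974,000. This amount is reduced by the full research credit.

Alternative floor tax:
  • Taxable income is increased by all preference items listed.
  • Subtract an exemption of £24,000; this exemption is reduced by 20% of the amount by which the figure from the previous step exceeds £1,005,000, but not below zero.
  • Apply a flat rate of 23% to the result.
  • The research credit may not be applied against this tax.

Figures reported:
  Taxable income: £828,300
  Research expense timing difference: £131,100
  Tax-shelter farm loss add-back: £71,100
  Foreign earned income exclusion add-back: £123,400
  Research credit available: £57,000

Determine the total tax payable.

£265,397

Alternative floor tax:
  Adjusted income: £828,300 + £131,100 + £71,100 + £123,400 = £1,153,900
  Exemption: 20% × (£1,153,900 − £1,005,000) = £29,780 ≥ £24,000, so the exemption is fully phased out
  Base: £1,153,900 − £0 = £1,153,900
  £1,153,900 × 23% = £265,397

Regular tax:
  £739,000 × 7% = £51,730
  £89,300 × 15% = £13,395
  → £65,125
  Less research credit £57,000 → £8,125

£265,397 > £8,125, so the alternative floor tax is the binding amount.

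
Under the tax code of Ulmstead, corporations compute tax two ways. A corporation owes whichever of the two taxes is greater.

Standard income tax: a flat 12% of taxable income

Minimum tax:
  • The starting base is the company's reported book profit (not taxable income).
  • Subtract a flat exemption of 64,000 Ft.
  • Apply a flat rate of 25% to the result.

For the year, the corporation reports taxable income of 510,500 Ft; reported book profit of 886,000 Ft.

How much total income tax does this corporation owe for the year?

Minimum tax:
  Base (reported book profit): 886,000 Ft
  Less exemption 64,000 Ft → base 822,000 Ft
  822,000 Ft × 25% = 205,500 Ft

Standard income tax:
  510,500 Ft × 12% = 61,260 Ft

205,500 Ft > 61,260 Ft, so the minimum tax is the binding amount.

205,500 Ft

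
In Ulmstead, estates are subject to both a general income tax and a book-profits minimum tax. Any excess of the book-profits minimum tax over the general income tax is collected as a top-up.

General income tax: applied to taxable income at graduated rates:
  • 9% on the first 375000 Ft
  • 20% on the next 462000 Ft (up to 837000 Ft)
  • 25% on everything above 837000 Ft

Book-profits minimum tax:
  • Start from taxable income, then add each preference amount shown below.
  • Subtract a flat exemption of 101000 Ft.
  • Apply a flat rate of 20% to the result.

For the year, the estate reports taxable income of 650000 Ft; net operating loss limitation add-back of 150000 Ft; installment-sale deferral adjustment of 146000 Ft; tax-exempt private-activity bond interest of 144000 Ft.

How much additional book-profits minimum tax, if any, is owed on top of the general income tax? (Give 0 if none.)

109050 Ft

Book-profits minimum tax:
  Adjusted income: 650000 Ft + 150000 Ft + 146000 Ft + 144000 Ft = 1090000 Ft
  Less exemption 101000 Ft → base 989000 Ft
  989000 Ft × 20% = 197800 Ft

General income tax:
  375000 Ft × 9% = 33750 Ft
  275000 Ft × 20% = 55000 Ft
  → 88750 Ft

Excess of book-profits minimum tax over general income tax: 197800 Ft − 88750 Ft = 109050 Ft.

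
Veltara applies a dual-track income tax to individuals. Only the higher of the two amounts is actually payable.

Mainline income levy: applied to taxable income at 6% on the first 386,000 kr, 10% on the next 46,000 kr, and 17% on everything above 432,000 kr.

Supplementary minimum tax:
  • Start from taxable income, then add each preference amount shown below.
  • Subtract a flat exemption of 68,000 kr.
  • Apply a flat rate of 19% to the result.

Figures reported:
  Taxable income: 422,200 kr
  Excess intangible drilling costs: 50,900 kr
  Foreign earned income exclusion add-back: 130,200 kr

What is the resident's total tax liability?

101,707 kr

Mainline income levy:
  386,000 kr × 6% = 23,160 kr
  36,200 kr × 10% = 3,620 kr
  → 26,780 kr

Supplementary minimum tax:
  Adjusted income: 422,200 kr + 50,900 kr + 130,200 kr = 603,300 kr
  Less exemption 68,000 kr → base 535,300 kr
  535,300 kr × 19% = 101,707 kr

101,707 kr > 26,780 kr, so the supplementary minimum tax is the binding amount.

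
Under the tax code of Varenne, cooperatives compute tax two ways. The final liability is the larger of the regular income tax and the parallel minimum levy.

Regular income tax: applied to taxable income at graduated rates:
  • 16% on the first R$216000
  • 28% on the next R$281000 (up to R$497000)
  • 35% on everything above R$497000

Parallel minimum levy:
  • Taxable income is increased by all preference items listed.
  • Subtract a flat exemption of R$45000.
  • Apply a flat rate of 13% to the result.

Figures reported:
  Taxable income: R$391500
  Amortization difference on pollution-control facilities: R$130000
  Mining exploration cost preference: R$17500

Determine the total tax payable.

Regular income tax:
  R$216000 × 16% = R$34560
  R$175500 × 28% = R$49140
  → R$83700

Parallel minimum levy:
  Adjusted income: R$391500 + R$130000 + R$17500 = R$539000
  Less exemption R$45000 → base R$494000
  R$494000 × 13% = R$64220

R$83700 > R$64220, so the regular income tax governs.

R$83700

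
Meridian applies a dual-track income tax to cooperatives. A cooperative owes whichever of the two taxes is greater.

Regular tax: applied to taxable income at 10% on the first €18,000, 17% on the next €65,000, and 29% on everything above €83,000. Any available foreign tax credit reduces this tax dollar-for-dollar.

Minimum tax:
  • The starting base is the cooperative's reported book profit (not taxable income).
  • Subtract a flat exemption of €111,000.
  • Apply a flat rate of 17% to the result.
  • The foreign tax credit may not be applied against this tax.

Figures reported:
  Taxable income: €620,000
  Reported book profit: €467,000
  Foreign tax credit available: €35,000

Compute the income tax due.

Regular tax:
  €18,000 × 10% = €1,800
  €65,000 × 17% = €11,050
  €537,000 × 29% = €155,730
  → €168,580
  Less foreign tax credit €35,000 → €133,580

Minimum tax:
  Base (reported book profit): €467,000
  Less exemption €111,000 → base €356,000
  €356,000 × 17% = €60,520

€133,580 > €60,520, so the regular tax governs.

€133,580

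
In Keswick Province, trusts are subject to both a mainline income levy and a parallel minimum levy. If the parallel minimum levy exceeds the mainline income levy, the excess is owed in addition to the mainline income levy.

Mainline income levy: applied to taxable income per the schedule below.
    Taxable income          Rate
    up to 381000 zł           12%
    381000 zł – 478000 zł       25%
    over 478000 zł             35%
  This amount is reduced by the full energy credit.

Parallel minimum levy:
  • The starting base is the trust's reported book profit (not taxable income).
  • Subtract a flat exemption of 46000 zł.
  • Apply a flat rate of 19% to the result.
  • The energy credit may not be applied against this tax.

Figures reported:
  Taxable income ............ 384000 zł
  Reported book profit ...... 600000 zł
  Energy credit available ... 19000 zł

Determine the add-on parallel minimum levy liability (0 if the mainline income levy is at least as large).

77790 zł

Parallel minimum levy:
  Base (reported book profit): 600000 zł
  Less exemption 46000 zł → base 554000 zł
  554000 zł × 19% = 105260 zł

Mainline income levy:
  381000 zł × 12% = 45720 zł
  3000 zł × 25% = 750 zł
  → 46470 zł
  Less energy credit 19000 zł → 27470 zł

Excess of parallel minimum levy over mainline income levy: 105260 zł − 27470 zł = 77790 zł.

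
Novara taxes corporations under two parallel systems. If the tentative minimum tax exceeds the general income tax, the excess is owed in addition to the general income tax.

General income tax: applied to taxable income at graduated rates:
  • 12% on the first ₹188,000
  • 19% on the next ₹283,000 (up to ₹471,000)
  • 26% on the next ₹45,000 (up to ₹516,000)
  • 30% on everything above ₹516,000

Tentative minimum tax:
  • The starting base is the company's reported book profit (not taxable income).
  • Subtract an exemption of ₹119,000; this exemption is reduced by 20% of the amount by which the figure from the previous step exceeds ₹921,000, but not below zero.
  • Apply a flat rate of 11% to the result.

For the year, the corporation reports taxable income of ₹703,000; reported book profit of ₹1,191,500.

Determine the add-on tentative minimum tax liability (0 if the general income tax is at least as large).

General income tax:
  ₹188,000 × 12% = ₹22,560
  ₹283,000 × 19% = ₹53,770
  ₹45,000 × 26% = ₹11,700
  ₹187,000 × 30% = ₹56,100
  → ₹144,130

Tentative minimum tax:
  Base (reported book profit): ₹1,191,500
  Exemption: ₹119,000 − 20% × (₹1,191,500 − ₹921,000) = ₹119,000 − ₹54,100 = ₹64,900
  Base: ₹1,191,500 − ₹64,900 = ₹1,126,600
  ₹1,126,600 × 11% = ₹123,926

₹123,926 ≤ ₹144,130, so no add-on is due.

₹0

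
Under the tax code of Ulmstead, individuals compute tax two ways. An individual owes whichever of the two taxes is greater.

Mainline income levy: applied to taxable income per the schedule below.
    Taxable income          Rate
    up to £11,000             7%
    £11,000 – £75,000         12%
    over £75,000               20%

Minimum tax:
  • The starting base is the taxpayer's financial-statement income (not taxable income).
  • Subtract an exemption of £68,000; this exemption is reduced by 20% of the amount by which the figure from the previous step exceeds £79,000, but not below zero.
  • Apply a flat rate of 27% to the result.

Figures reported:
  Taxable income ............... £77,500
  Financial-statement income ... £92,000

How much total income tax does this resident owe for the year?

Mainline income levy:
  £11,000 × 7% = £770
  £64,000 × 12% = £7,680
  £2,500 × 20% = £500
  → £8,950

Minimum tax:
  Base (financial-statement income): £92,000
  Exemption: £68,000 − 20% × (£92,000 − £79,000) = £68,000 − £2,600 = £65,400
  Base: £92,000 − £65,400 = £26,600
  £26,600 × 27% = £7,182

£8,950 > £7,182, so the mainline income levy governs.

£8,950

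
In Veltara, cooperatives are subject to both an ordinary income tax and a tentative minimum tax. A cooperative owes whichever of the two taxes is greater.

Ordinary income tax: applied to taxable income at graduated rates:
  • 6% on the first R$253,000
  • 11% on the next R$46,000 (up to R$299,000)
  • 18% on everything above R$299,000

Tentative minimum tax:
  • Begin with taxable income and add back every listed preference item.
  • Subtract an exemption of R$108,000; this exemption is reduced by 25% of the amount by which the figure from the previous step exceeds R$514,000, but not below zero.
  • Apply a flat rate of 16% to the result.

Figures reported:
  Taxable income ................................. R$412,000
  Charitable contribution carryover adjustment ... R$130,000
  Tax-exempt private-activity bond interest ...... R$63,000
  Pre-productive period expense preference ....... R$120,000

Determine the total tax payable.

R$107,160

Tentative minimum tax:
  Adjusted income: R$412,000 + R$130,000 + R$63,000 + R$120,000 = R$725,000
  Exemption: R$108,000 − 25% × (R$725,000 − R$514,000) = R$108,000 − R$52,750 = R$55,250
  Base: R$725,000 − R$55,250 = R$669,750
  R$669,750 × 16% = R$107,160

Ordinary income tax:
  R$253,000 × 6% = R$15,180
  R$46,000 × 11% = R$5,060
  R$113,000 × 18% = R$20,340
  → R$40,580

R$107,160 > R$40,580, so the tentative minimum tax is the binding amount.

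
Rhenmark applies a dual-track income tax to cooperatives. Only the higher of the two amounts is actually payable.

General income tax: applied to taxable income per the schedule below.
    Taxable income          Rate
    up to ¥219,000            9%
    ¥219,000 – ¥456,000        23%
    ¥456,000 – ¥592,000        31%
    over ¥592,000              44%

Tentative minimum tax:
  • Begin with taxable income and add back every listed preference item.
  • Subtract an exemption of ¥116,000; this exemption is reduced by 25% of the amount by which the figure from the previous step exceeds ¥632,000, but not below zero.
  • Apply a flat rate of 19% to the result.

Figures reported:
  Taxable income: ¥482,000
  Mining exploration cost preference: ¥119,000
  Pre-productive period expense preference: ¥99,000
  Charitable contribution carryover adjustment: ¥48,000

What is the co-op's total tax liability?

¥125,590

General income tax:
  ¥219,000 × 9% = ¥19,710
  ¥237,000 × 23% = ¥54,510
  ¥26,000 × 31% = ¥8,060
  → ¥82,280

Tentative minimum tax:
  Adjusted income: ¥482,000 + ¥119,000 + ¥99,000 + ¥48,000 = ¥748,000
  Exemption: ¥116,000 − 25% × (¥748,000 − ¥632,000) = ¥116,000 − ¥29,000 = ¥87,000
  Base: ¥748,000 − ¥87,000 = ¥661,000
  ¥661,000 × 19% = ¥125,590

¥125,590 > ¥82,280, so the tentative minimum tax is the binding amount.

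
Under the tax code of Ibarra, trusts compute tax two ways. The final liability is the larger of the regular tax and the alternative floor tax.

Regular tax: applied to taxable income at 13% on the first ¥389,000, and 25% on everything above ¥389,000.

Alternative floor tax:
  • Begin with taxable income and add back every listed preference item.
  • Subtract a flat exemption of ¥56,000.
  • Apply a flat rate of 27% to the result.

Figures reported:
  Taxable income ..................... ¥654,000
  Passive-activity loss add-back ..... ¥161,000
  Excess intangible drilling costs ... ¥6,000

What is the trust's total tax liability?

Regular tax:
  ¥389,000 × 13% = ¥50,570
  ¥265,000 × 25% = ¥66,250
  → ¥116,820

Alternative floor tax:
  Adjusted income: ¥654,000 + ¥161,000 + ¥6,000 = ¥821,000
  Less exemption ¥56,000 → base ¥765,000
  ¥765,000 × 27% = ¥206,550

¥206,550 > ¥116,820, so the alternative floor tax is the binding amount.

¥206,550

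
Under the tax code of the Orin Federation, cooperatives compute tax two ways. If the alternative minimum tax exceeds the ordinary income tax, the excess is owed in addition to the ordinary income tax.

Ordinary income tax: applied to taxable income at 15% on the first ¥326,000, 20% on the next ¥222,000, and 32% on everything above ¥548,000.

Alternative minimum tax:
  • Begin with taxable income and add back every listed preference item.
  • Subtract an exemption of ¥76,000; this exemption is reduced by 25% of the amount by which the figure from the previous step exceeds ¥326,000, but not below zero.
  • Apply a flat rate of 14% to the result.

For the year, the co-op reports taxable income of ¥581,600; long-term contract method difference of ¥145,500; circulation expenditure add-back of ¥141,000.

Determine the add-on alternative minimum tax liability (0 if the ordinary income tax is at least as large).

¥17,482

Ordinary income tax:
  ¥326,000 × 15% = ¥48,900
  ¥222,000 × 20% = ¥44,400
  ¥33,600 × 32% = ¥10,752
  → ¥104,052

Alternative minimum tax:
  Adjusted income: ¥581,600 + ¥145,500 + ¥141,000 = ¥868,100
  Exemption: 25% × (¥868,100 − ¥326,000) = ¥135,525 ≥ ¥76,000, so the exemption is fully phased out
  Base: ¥868,100 − ¥0 = ¥868,100
  ¥868,100 × 14% = ¥121,534

Excess of alternative minimum tax over ordinary income tax: ¥121,534 − ¥104,052 = ¥17,482.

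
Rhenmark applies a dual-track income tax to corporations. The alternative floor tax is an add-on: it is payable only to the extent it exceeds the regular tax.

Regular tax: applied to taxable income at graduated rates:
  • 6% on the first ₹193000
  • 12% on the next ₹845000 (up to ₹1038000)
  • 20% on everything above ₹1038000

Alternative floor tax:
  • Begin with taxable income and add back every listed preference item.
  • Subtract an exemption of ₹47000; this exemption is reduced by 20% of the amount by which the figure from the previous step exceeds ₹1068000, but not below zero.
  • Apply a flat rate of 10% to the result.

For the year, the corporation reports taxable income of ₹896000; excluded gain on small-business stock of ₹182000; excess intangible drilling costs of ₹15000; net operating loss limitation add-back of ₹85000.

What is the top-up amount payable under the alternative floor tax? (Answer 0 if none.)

Regular tax:
  ₹193000 × 6% = ₹11580
  ₹703000 × 12% = ₹84360
  → ₹95940

Alternative floor tax:
  Adjusted income: ₹896000 + ₹182000 + ₹15000 + ₹85000 = ₹1178000
  Exemption: ₹47000 − 20% × (₹1178000 − ₹1068000) = ₹47000 − ₹22000 = ₹25000
  Base: ₹1178000 − ₹25000 = ₹1153000
  ₹1153000 × 10% = ₹115300

Excess of alternative floor tax over regular tax: ₹115300 − ₹95940 = ₹19360.

₹19360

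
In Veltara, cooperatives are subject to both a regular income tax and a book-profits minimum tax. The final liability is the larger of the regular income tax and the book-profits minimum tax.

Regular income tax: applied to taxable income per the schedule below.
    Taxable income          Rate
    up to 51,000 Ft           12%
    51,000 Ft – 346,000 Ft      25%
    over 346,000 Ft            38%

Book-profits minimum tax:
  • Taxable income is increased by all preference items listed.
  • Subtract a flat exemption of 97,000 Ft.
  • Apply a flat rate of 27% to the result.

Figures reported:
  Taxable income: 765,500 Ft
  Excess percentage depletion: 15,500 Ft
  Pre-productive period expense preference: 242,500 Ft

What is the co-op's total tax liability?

Book-profits minimum tax:
  Adjusted income: 765,500 Ft + 15,500 Ft + 242,500 Ft = 1,023,500 Ft
  Less exemption 97,000 Ft → base 926,500 Ft
  926,500 Ft × 27% = 250,155 Ft

Regular income tax:
  51,000 Ft × 12% = 6,120 Ft
  295,000 Ft × 25% = 73,750 Ft
  419,500 Ft × 38% = 159,410 Ft
  → 239,280 Ft

250,155 Ft > 239,280 Ft, so the book-profits minimum tax is the binding amount.

250,155 Ft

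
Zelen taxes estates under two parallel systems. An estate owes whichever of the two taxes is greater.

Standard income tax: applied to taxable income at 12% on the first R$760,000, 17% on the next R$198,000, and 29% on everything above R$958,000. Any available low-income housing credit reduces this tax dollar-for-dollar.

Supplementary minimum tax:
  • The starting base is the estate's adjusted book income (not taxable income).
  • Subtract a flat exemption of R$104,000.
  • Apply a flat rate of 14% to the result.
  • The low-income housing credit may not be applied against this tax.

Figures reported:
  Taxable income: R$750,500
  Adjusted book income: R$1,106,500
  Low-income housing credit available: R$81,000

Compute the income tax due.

Standard income tax:
  R$750,500 × 12% = R$90,060
  Less low-income housing credit R$81,000 → R$9,060

Supplementary minimum tax:
  Base (adjusted book income): R$1,106,500
  Less exemption R$104,000 → base R$1,002,500
  R$1,002,500 × 14% = R$140,350

R$140,350 > R$9,060, so the supplementary minimum tax is the binding amount.

R$140,350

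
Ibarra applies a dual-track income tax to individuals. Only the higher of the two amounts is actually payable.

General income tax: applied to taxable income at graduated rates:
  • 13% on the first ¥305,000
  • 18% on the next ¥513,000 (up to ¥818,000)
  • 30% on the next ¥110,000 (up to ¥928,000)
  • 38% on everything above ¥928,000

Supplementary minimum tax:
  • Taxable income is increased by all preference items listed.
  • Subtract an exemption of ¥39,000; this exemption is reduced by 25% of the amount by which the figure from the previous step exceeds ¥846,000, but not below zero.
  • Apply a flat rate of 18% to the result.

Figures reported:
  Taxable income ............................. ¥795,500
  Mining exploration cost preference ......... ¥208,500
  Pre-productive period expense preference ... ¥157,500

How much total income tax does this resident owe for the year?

¥209,070

Supplementary minimum tax:
  Adjusted income: ¥795,500 + ¥208,500 + ¥157,500 = ¥1,161,500
  Exemption: 25% × (¥1,161,500 − ¥846,000) = ¥78,875 ≥ ¥39,000, so the exemption is fully phased out
  Base: ¥1,161,500 − ¥0 = ¥1,161,500
  ¥1,161,500 × 18% = ¥209,070

General income tax:
  ¥305,000 × 13% = ¥39,650
  ¥490,500 × 18% = ¥88,290
  → ¥127,940

¥209,070 > ¥127,940, so the supplementary minimum tax is the binding amount.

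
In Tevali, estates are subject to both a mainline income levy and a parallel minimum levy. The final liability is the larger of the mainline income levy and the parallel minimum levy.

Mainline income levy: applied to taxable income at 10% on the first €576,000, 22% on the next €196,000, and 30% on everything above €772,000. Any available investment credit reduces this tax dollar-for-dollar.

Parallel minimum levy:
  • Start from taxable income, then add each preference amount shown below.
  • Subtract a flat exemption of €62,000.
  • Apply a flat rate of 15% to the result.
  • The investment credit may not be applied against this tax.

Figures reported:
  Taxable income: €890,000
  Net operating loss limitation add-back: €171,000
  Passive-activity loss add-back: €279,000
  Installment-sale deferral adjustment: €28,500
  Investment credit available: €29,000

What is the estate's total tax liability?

Parallel minimum levy:
  Adjusted income: €890,000 + €171,000 + €279,000 + €28,500 = €1,368,500
  Less exemption €62,000 → base €1,306,500
  €1,306,500 × 15% = €195,975

Mainline income levy:
  €576,000 × 10% = €57,600
  €196,000 × 22% = €43,120
  €118,000 × 30% = €35,400
  → €136,120
  Less investment credit €29,000 → €107,120

€195,975 > €107,120, so the parallel minimum levy is the binding amount.

€195,975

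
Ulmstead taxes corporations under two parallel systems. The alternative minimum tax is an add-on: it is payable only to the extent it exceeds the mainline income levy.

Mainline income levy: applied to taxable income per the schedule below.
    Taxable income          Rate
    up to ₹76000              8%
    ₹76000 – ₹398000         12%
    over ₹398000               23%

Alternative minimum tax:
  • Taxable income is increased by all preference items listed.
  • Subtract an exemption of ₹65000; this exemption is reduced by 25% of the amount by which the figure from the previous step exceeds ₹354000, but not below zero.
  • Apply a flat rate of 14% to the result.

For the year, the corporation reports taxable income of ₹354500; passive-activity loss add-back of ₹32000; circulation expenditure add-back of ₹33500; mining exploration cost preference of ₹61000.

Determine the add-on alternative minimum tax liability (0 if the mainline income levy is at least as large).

Mainline income levy:
  ₹76000 × 8% = ₹6080
  ₹278500 × 12% = ₹33420
  → ₹39500

Alternative minimum tax:
  Adjusted income: ₹354500 + ₹32000 + ₹33500 + ₹61000 = ₹481000
  Exemption: ₹65000 − 25% × (₹481000 − ₹354000) = ₹65000 − ₹31750 = ₹33250
  Base: ₹481000 − ₹33250 = ₹447750
  ₹447750 × 14% = ₹62685

Excess of alternative minimum tax over mainline income levy: ₹62685 − ₹39500 = ₹23185.

₹23185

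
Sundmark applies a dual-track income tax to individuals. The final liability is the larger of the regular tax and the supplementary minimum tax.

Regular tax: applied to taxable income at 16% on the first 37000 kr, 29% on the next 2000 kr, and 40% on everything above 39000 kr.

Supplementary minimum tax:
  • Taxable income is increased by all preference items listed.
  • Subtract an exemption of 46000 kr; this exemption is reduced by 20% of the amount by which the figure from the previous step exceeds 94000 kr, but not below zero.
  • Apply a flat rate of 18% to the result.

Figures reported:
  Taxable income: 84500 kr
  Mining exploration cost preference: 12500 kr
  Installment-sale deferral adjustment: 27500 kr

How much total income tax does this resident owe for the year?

24700 kr

Supplementary minimum tax:
  Adjusted income: 84500 kr + 12500 kr + 27500 kr = 124500 kr
  Exemption: 46000 kr − 20% × (124500 kr − 94000 kr) = 46000 kr − 6100 kr = 39900 kr
  Base: 124500 kr − 39900 kr = 84600 kr
  84600 kr × 18% = 15228 kr

Regular tax:
  37000 kr × 16% = 5920 kr
  2000 kr × 29% = 580 kr
  45500 kr × 40% = 18200 kr
  → 24700 kr

24700 kr > 15228 kr, so the regular tax governs.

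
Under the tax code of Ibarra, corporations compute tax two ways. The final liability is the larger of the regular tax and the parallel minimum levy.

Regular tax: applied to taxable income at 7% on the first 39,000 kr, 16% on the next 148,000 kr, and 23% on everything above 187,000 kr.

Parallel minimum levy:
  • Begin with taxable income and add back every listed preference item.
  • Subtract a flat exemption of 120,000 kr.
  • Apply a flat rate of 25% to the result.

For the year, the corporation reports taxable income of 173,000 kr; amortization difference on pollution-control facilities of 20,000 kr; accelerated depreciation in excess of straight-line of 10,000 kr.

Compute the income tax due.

Regular tax:
  39,000 kr × 7% = 2,730 kr
  134,000 kr × 16% = 21,440 kr
  → 24,170 kr

Parallel minimum levy:
  Adjusted income: 173,000 kr + 20,000 kr + 10,000 kr = 203,000 kr
  Less exemption 120,000 kr → base 83,000 kr
  83,000 kr × 25% = 20,750 kr

24,170 kr > 20,750 kr, so the regular tax governs.

24,170 kr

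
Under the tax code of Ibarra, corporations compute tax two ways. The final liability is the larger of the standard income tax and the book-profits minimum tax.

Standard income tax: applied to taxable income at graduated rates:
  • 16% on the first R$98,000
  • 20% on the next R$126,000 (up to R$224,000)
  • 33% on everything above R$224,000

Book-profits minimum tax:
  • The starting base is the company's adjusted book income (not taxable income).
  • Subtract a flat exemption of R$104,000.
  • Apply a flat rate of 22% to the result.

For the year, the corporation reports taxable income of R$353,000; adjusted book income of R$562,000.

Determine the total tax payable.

R$100,760

Book-profits minimum tax:
  Base (adjusted book income): R$562,000
  Less exemption R$104,000 → base R$458,000
  R$458,000 × 22% = R$100,760

Standard income tax:
  R$98,000 × 16% = R$15,680
  R$126,000 × 20% = R$25,200
  R$129,000 × 33% = R$42,570
  → R$83,450

R$100,760 > R$83,450, so the book-profits minimum tax is the binding amount.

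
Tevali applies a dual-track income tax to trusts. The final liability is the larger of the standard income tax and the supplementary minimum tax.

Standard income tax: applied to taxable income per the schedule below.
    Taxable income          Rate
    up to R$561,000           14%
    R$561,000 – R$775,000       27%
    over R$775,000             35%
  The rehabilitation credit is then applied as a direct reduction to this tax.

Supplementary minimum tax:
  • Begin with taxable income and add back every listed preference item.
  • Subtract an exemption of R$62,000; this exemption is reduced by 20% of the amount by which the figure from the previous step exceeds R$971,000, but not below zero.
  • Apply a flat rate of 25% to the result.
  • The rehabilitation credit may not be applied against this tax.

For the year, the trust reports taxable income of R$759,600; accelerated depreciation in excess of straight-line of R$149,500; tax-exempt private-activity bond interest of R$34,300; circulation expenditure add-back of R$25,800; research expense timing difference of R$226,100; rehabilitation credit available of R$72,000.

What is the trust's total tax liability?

Standard income tax:
  R$561,000 × 14% = R$78,540
  R$198,600 × 27% = R$53,622
  → R$132,162
  Less rehabilitation credit R$72,000 → R$60,162

Supplementary minimum tax:
  Adjusted income: R$759,600 + R$149,500 + R$34,300 + R$25,800 + R$226,100 = R$1,195,300
  Exemption: R$62,000 − 20% × (R$1,195,300 − R$971,000) = R$62,000 − R$44,860 = R$17,140
  Base: R$1,195,300 − R$17,140 = R$1,178,160
  R$1,178,160 × 25% = R$294,540

R$294,540 > R$60,162, so the supplementary minimum tax is the binding amount.

R$294,540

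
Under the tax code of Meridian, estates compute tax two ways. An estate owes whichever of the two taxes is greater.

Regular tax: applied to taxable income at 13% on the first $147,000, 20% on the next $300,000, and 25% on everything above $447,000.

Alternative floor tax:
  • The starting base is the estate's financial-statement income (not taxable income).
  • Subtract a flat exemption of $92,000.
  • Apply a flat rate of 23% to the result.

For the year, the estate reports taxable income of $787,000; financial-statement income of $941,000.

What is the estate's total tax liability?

Alternative floor tax:
  Base (financial-statement income): $941,000
  Less exemption $92,000 → base $849,000
  $849,000 × 23% = $195,270

Regular tax:
  $147,000 × 13% = $19,110
  $300,000 × 20% = $60,000
  $340,000 × 25% = $85,000
  → $164,110

$195,270 > $164,110, so the alternative floor tax is the binding amount.

$195,270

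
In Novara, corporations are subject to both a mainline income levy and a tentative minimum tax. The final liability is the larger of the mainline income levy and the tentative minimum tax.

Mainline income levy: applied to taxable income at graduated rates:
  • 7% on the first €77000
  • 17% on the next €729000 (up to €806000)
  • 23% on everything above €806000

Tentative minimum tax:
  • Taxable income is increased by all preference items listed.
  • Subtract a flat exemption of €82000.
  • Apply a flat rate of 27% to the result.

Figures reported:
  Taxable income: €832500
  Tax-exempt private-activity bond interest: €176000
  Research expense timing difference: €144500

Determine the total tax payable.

Tentative minimum tax:
  Adjusted income: €832500 + €176000 + €144500 = €1153000
  Less exemption €82000 → base €1071000
  €1071000 × 27% = €289170

Mainline income levy:
  €77000 × 7% = €5390
  €729000 × 17% = €123930
  €26500 × 23% = €6095
  → €135415

€289170 > €135415, so the tentative minimum tax is the binding amount.

€289170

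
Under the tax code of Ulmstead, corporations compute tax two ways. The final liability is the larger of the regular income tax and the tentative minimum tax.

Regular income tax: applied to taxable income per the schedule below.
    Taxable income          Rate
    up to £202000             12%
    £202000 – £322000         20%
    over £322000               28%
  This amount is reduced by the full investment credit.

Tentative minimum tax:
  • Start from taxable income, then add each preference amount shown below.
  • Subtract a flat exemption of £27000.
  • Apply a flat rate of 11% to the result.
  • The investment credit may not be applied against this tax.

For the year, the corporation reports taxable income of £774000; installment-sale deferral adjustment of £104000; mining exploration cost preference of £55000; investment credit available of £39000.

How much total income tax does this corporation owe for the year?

£135800

Tentative minimum tax:
  Adjusted income: £774000 + £104000 + £55000 = £933000
  Less exemption £27000 → base £906000
  £906000 × 11% = £99660

Regular income tax:
  £202000 × 12% = £24240
  £120000 × 20% = £24000
  £452000 × 28% = £126560
  → £174800
  Less investment credit £39000 → £135800

£135800 > £99660, so the regular income tax governs.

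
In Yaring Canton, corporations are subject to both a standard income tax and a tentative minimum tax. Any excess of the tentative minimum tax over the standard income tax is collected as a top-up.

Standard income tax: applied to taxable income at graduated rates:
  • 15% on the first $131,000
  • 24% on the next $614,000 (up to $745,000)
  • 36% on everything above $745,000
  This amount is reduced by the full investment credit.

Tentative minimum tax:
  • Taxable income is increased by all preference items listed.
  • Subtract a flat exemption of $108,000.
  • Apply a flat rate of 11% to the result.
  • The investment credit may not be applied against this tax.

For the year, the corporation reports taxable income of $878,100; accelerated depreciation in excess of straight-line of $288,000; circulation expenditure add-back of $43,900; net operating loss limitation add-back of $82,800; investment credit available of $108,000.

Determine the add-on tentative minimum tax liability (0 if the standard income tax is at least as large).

$23,402

Standard income tax:
  $131,000 × 15% = $19,650
  $614,000 × 24% = $147,360
  $133,100 × 36% = $47,916
  → $214,926
  Less investment credit $108,000 → $106,926

Tentative minimum tax:
  Adjusted income: $878,100 + $288,000 + $43,900 + $82,800 = $1,292,800
  Less exemption $108,000 → base $1,184,800
  $1,184,800 × 11% = $130,328

Excess of tentative minimum tax over standard income tax: $130,328 − $106,926 = $23,402.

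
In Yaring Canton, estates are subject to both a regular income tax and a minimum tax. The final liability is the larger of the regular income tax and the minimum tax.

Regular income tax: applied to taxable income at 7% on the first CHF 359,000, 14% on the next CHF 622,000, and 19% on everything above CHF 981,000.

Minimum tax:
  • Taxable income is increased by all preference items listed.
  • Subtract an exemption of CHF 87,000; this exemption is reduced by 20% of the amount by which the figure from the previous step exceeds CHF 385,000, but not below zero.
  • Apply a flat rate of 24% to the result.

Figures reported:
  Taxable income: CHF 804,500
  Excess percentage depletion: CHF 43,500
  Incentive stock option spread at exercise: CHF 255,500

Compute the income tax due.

Regular income tax:
  CHF 359,000 × 7% = CHF 25,130
  CHF 445,500 × 14% = CHF 62,370
  → CHF 87,500

Minimum tax:
  Adjusted income: CHF 804,500 + CHF 43,500 + CHF 255,500 = CHF 1,103,500
  Exemption: 20% × (CHF 1,103,500 − CHF 385,000) = CHF 143,700 ≥ CHF 87,000, so the exemption is fully phased out
  Base: CHF 1,103,500 − CHF 0 = CHF 1,103,500
  CHF 1,103,500 × 24% = CHF 264,840

CHF 264,840 > CHF 87,500, so the minimum tax is the binding amount.

CHF 264,840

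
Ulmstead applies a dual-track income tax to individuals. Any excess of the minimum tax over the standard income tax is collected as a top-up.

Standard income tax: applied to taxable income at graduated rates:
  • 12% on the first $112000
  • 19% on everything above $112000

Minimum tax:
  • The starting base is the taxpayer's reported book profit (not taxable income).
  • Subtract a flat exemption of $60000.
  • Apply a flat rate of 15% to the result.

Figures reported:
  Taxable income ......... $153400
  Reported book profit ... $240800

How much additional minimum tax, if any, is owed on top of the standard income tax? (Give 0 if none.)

$5814

Standard income tax:
  $112000 × 12% = $13440
  $41400 × 19% = $7866
  → $21306

Minimum tax:
  Base (reported book profit): $240800
  Less exemption $60000 → base $180800
  $180800 × 15% = $27120

Excess of minimum tax over standard income tax: $27120 − $21306 = $5814.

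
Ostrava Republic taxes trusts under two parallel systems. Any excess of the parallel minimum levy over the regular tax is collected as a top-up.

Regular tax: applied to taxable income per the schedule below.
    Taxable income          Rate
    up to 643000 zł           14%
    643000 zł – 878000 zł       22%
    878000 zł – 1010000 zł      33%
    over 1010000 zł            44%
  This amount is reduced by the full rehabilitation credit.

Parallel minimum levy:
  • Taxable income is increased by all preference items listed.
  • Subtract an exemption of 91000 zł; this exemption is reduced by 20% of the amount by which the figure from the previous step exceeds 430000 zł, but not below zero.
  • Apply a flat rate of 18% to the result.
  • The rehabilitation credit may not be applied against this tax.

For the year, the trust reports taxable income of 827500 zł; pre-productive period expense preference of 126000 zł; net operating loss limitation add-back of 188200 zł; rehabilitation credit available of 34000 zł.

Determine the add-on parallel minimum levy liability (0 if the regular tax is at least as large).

108896 zł

Parallel minimum levy:
  Adjusted income: 827500 zł + 126000 zł + 188200 zł = 1141700 zł
  Exemption: 20% × (1141700 zł − 430000 zł) = 142340 zł ≥ 91000 zł, so the exemption is fully phased out
  Base: 1141700 zł − 0 zł = 1141700 zł
  1141700 zł × 18% = 205506 zł

Regular tax:
  643000 zł × 14% = 90020 zł
  184500 zł × 22% = 40590 zł
  → 130610 zł
  Less rehabilitation credit 34000 zł → 96610 zł

Excess of parallel minimum levy over regular tax: 205506 zł − 96610 zł = 108896 zł.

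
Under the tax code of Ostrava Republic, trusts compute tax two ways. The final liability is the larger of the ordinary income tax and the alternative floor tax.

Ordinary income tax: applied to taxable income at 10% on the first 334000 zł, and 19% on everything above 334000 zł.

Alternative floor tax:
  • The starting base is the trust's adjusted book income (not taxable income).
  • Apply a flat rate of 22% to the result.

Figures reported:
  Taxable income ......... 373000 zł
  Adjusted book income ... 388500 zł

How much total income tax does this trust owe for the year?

Alternative floor tax:
  Base (adjusted book income): 388500 zł
  388500 zł × 22% = 85470 zł

Ordinary income tax:
  334000 zł × 10% = 33400 zł
  39000 zł × 19% = 7410 zł
  → 40810 zł

85470 zł > 40810 zł, so the alternative floor tax is the binding amount.

85470 zł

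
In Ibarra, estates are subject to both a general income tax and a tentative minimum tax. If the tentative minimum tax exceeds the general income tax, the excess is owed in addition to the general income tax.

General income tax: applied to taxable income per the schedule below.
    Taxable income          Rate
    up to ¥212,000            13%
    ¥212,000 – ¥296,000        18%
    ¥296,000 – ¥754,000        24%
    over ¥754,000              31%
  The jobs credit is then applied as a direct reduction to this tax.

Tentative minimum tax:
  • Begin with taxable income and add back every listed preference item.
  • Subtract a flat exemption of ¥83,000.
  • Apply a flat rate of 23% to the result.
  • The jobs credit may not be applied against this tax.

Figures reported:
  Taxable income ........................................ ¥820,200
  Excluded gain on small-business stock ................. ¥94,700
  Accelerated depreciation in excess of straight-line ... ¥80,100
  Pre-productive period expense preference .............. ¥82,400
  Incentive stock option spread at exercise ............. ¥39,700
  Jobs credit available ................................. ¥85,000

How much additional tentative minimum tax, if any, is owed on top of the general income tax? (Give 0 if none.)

General income tax:
  ¥212,000 × 13% = ¥27,560
  ¥84,000 × 18% = ¥15,120
  ¥458,000 × 24% = ¥109,920
  ¥66,200 × 31% = ¥20,522
  → ¥173,122
  Less jobs credit ¥85,000 → ¥88,122

Tentative minimum tax:
  Adjusted income: ¥820,200 + ¥94,700 + ¥80,100 + ¥82,400 + ¥39,700 = ¥1,117,100
  Less exemption ¥83,000 → base ¥1,034,100
  ¥1,034,100 × 23% = ¥237,843

Excess of tentative minimum tax over general income tax: ¥237,843 − ¥88,122 = ¥149,721.

¥149,721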